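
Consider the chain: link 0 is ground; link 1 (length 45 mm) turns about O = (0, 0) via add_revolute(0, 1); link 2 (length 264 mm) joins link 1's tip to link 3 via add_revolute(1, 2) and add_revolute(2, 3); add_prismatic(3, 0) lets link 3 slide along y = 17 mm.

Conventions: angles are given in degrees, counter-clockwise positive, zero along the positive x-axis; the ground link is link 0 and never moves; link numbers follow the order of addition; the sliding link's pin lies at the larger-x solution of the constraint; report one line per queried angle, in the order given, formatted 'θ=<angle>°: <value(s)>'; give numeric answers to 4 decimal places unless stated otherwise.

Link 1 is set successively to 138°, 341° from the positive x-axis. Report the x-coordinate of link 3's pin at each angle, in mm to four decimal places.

geometry: r = 45 mm, L = 264 mm, e = 17 mm
θ=138°: crank pin P = (r cos θ, r sin θ) = (-33.441517, 30.110877)
θ=138°: h = r sin θ − e = 30.110877 − 17 = 13.110877
θ=138°: x = r cos θ + √(L² − h²) = -33.441517 + 263.674240 = 230.232723
θ=341°: crank pin P = (r cos θ, r sin θ) = (42.548336, -14.650567)
θ=341°: h = r sin θ − e = -14.650567 − 17 = -31.650567
θ=341°: x = r cos θ + √(L² − h²) = 42.548336 + 262.095863 = 304.644199

θ=138°: 230.2327
θ=341°: 304.6442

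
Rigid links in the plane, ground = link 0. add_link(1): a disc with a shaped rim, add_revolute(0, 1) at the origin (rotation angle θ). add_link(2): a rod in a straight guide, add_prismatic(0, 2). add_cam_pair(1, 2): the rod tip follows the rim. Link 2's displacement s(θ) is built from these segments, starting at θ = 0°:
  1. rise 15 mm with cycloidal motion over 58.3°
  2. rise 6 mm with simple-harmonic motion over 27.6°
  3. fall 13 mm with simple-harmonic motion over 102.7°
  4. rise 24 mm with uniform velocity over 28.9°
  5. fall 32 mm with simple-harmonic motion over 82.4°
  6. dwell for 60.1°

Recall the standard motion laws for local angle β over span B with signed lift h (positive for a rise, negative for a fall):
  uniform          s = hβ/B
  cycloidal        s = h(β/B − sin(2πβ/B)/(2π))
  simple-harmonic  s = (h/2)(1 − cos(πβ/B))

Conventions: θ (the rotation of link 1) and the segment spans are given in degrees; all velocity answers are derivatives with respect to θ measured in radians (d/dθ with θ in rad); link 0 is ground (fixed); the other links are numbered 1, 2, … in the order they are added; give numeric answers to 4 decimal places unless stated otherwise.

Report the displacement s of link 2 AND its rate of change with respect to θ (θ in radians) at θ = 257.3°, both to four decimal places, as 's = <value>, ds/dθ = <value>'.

segment 1 (0° to 58.3°, cycloidal, h = 15) is passed completely: s = 0.0000 + (15) = 15.0000
segment 2 (58.3° to 85.9°, simple-harmonic, h = 6) is passed completely: s = 15.0000 + (6) = 21.0000
segment 3 (85.9° to 188.6°, simple-harmonic, h = -13) is passed completely: s = 21.0000 + (-13) = 8.0000
segment 4 (188.6° to 217.5°, uniform, h = 24) is passed completely: s = 8.0000 + (24) = 32.0000
θ = 257.3° falls in segment 5 (217.5° to 299.9°, simple-harmonic, h = -32): β = 257.3 − 217.5 = 39.8°, B = 82.4°; Δs = -32/2·(1 − cos(π·0.4830)) = -15.1464; s = 32.0000 − 15.1464 = 16.8536
velocity in seg [217.5°–299.9°] (simple-harmonic), θ in radians: β = 39.8° = 0.6946 rad, B = 82.4° = 1.4382 rad; ds/dθ = (πh/(2B)) sin(πβ/B) = (π·(-32)/(2·1.4382)) sin(π·0.4830) = -34.901679 mm/rad

s = 16.8536, ds/dθ = -34.9017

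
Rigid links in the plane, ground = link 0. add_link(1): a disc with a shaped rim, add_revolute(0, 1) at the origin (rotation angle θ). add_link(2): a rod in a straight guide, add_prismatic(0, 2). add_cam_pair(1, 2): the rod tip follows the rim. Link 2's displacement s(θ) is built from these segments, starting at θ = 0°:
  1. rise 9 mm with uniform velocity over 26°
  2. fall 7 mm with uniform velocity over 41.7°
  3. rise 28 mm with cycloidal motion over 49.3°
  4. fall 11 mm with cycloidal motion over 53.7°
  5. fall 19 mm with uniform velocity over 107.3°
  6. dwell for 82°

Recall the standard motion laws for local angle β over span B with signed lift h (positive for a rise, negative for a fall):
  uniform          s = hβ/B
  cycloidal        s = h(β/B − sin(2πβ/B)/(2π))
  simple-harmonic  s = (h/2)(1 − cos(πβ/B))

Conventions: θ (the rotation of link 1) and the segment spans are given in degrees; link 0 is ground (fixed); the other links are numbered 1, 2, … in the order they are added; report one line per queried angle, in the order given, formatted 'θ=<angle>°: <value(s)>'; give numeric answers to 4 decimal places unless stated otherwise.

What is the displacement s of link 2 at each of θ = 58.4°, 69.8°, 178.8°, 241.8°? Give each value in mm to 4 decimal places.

segment 1 (0° to 26°, uniform, h = 9) is passed completely: s = 0.0000 + (9) = 9.0000
θ = 58.4° falls in segment 2 (26° to 67.7°, uniform, h = -7): β = 58.4 − 26 = 32.4°, B = 41.7°; Δs = -7·32.4/41.7 = -5.4388; s = 9.0000 − 5.4388 = 3.5612
segment 2 (26° to 67.7°, uniform, h = -7) is passed completely: s = 9.0000 + (-7) = 2.0000
θ = 69.8° falls in segment 3 (67.7° to 117°, cycloidal, h = 28): β = 69.8 − 67.7 = 2.1°, B = 49.3°; Δs = 28·(0.0426 − sin(2π·0.0426)/(2π)) = 0.0142; s = 2.0000 + 0.0142 = 2.0142
segment 3 (67.7° to 117°, cycloidal, h = 28) is passed completely: s = 2.0000 + (28) = 30.0000
segment 4 (117° to 170.7°, cycloidal, h = -11) is passed completely: s = 30.0000 + (-11) = 19.0000
θ = 178.8° falls in segment 5 (170.7° to 278°, uniform, h = -19): β = 178.8 − 170.7 = 8.1°, B = 107.3°; Δs = -19·8.1/107.3 = -1.4343; s = 19.0000 − 1.4343 = 17.5657
θ = 241.8° falls in segment 5 (170.7° to 278°, uniform, h = -19): β = 241.8 − 170.7 = 71.1°, B = 107.3°; Δs = -19·71.1/107.3 = -12.5899; s = 19.0000 − 12.5899 = 6.4101

θ=58.4°: 3.5612
θ=69.8°: 2.0142
θ=178.8°: 17.5657
θ=241.8°: 6.4101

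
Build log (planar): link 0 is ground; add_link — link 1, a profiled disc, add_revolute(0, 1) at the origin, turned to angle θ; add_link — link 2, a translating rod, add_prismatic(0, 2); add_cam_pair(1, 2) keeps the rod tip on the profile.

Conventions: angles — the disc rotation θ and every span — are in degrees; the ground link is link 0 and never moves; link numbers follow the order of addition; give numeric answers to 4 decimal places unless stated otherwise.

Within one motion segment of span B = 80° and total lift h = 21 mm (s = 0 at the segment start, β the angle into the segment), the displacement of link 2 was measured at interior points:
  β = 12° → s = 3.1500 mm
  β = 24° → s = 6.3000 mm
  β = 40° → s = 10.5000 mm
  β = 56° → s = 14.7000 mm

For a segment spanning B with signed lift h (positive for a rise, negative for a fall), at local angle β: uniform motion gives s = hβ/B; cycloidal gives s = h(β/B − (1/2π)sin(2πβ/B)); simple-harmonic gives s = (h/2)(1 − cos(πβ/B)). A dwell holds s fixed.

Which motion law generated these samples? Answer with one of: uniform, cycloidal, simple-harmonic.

candidates at β/B = r: uniform s = h·r (linear in β); cycloidal s = h·(r − sin(2πr)/(2π)); simple-harmonic s = (h/2)(1 − cos(πr))
β=12°: printed 3.1500 | uniform 3.1500, cycloidal 0.4461, simple-harmonic 1.1444
β=24°: printed 6.3000 | uniform 6.3000, cycloidal 3.1213, simple-harmonic 4.3283
β=40°: printed 10.5000 | uniform 10.5000, cycloidal 10.5000, simple-harmonic 10.5000
β=56°: printed 14.7000 | uniform 14.7000, cycloidal 17.8787, simple-harmonic 16.6717
only one law matches every sample → uniform

uniform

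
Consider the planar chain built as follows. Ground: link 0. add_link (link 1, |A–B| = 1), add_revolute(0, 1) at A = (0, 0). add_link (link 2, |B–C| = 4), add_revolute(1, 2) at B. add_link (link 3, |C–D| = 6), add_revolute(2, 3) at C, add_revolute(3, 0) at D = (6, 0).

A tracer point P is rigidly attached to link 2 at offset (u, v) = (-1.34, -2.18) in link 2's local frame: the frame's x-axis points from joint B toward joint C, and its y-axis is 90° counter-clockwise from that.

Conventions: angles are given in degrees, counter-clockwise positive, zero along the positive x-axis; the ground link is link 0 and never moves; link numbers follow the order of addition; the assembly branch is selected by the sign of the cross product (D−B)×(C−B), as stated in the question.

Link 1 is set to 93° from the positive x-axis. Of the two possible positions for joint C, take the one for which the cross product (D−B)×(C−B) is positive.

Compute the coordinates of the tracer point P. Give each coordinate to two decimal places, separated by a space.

A=(0,0), D=(6.00,0)
B = A + 1.00·(cos93°, sin93°) = (-0.0523, 0.9986)
|BD| = 6.1342
circle(B,4.00) ∩ circle(D,6.00): a=1.4369, h=3.7330
  candidates: C₊=(1.9731,4.4479) cross=22.899; C₋=(0.7576,-2.9185) cross=-22.899
  branch + wants cross > 0 → take C=(1.9731,4.4479) (cross=22.899)
ex = (C−B)/|BC| = (0.5064,0.8623); ey = (-0.8623,0.5064)
P = B + -1.34·ex + -2.18·ey = (1.1490,-1.2607)

1.15 -1.26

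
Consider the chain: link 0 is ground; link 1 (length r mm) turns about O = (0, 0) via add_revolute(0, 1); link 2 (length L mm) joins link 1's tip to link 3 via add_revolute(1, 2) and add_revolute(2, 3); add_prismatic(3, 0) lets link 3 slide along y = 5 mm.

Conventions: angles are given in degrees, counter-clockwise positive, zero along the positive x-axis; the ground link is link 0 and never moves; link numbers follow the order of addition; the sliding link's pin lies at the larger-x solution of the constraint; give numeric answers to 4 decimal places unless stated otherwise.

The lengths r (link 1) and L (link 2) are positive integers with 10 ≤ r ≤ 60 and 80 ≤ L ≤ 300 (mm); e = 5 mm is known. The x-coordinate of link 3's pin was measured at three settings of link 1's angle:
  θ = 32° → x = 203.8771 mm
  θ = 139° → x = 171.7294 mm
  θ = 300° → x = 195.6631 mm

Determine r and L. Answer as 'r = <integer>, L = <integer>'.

constraint per measurement: (x − r cos θ)² + (r sin θ − e)² = L²
subtracting the θ₁ and θ₂ equations cancels the r² and L² terms:
r = (x₁² − x₂²) / (2[(x₁cos θ₁ + e sin θ₁) − (x₂cos θ₂ + e sin θ₂)]) = 20.0000 → r = 20
L² = (x₁ − r cos θ₁)² + (r sin θ₁ − e)² = 34968.9846 → L = 187.0000 → L = 187
check at θ₃=300°: x = 195.6631 (printed 195.6631) ✓

r = 20, L = 187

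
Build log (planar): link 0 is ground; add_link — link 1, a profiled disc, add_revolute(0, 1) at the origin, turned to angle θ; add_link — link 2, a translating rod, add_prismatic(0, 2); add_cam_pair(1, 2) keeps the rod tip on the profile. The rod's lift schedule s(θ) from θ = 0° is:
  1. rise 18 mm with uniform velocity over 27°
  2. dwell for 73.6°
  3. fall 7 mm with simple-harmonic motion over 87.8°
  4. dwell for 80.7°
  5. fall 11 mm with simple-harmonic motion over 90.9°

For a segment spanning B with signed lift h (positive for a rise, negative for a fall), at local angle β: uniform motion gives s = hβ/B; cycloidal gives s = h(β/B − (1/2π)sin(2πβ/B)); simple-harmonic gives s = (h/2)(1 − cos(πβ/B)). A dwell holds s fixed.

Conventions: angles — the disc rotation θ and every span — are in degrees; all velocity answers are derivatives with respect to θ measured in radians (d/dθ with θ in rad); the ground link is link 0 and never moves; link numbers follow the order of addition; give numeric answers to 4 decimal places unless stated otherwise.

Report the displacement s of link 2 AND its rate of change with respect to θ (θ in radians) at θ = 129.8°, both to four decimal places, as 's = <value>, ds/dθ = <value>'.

seg 1 [0°–27°] uniform, h=18: full span → s += 18 → s = 18.0000
seg 2 [27°–100.6°] dwell: s stays 18.0000
seg 3 [100.6°–188.4°] simple-harmonic, h=-7: θ=129.8° here. β=29.2, B=87.8. -7/2·(1 − cos(π·0.3326)) = -1.7428 → s = 16.2572
velocity in seg [100.6°–188.4°] (simple-harmonic), θ in radians: β = 29.2° = 0.5096 rad, B = 87.8° = 1.5324 rad; ds/dθ = (πh/(2B)) sin(πβ/B) = (π·(-7)/(2·1.5324)) sin(π·0.3326) = -6.205502 mm/rad

s = 16.2572, ds/dθ = -6.2055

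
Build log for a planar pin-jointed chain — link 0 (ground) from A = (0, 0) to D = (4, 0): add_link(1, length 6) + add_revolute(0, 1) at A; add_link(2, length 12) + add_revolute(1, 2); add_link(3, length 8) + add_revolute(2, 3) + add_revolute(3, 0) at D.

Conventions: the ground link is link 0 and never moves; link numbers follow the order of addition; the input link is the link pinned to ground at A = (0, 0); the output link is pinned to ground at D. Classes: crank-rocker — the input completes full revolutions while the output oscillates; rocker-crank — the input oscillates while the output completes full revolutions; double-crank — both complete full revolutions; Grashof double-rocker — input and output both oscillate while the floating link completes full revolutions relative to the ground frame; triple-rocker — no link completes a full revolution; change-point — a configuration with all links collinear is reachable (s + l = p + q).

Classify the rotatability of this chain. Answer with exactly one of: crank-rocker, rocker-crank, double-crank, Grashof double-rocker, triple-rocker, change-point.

lengths: ground=4, input=6, coupler=12, output=8
sorted: s=4 (shortest), l=12 (longest), p+q=14
s + l = 16 vs p + q = 14
s + l > p + q → non-Grashof → no link fully rotates → triple-rocker

triple-rocker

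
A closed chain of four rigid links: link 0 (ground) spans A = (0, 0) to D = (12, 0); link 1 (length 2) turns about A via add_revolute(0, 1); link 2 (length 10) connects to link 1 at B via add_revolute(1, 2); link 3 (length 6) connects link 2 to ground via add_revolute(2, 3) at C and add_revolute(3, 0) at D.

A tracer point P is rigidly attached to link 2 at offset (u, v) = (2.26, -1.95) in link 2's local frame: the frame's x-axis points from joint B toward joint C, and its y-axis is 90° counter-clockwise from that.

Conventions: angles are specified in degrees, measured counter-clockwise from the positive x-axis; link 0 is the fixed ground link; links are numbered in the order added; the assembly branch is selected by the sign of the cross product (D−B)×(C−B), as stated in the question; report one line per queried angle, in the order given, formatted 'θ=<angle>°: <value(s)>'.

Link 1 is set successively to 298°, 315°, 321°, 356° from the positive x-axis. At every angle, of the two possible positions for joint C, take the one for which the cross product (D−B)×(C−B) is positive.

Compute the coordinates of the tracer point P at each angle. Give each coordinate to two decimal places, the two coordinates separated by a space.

A=(0,0), D=(12.00,0)
θ=298°: B = A + 2.00·(cos298°, sin298°) = (0.9389, -1.7659)
θ=298°: |BD| = 11.2011
θ=298°: circle(B,10.00) ∩ circle(D,6.00): a=8.4574, h=5.3359
θ=298°:   candidates: C₊=(8.4494,4.8366) cross=59.768; C₋=(10.1318,-5.7017) cross=-59.768
θ=298°:   branch + wants cross > 0 → take C=(8.4494,4.8366) (cross=59.768)
θ=298°: ex = (C−B)/|BC| = (0.7510,0.6603); ey = (-0.6603,0.7510)
θ=298°: P = B + 2.26·ex + -1.95·ey = (3.9238,-1.7383)
θ=315°: B = A + 2.00·(cos315°, sin315°) = (1.4142, -1.4142)
θ=315°: |BD| = 10.6798
θ=315°: circle(B,10.00) ∩ circle(D,6.00): a=8.3362, h=5.5234
θ=315°:   candidates: C₊=(8.9456,5.1644) cross=58.989; C₋=(10.4084,-5.7851) cross=-58.989
θ=315°:   branch + wants cross > 0 → take C=(8.9456,5.1644) (cross=58.989)
θ=315°: ex = (C−B)/|BC| = (0.7531,0.6579); ey = (-0.6579,0.7531)
θ=315°: P = B + 2.26·ex + -1.95·ey = (4.3991,-1.3961)
θ=321°: B = A + 2.00·(cos321°, sin321°) = (1.5543, -1.2586)
θ=321°: |BD| = 10.5213
θ=321°: circle(B,10.00) ∩ circle(D,6.00): a=8.3021, h=5.5745
θ=321°:   candidates: C₊=(9.1299,5.2690) cross=58.651; C₋=(10.4636,-5.8000) cross=-58.651
θ=321°:   branch + wants cross > 0 → take C=(9.1299,5.2690) (cross=58.651)
θ=321°: ex = (C−B)/|BC| = (0.7576,0.6528); ey = (-0.6528,0.7576)
θ=321°: P = B + 2.26·ex + -1.95·ey = (4.5393,-1.2606)
θ=356°: B = A + 2.00·(cos356°, sin356°) = (1.9951, -0.1395)
θ=356°: |BD| = 10.0058
θ=356°: circle(B,10.00) ∩ circle(D,6.00): a=8.2011, h=5.7221
θ=356°:   candidates: C₊=(10.1156,5.6964) cross=57.255; C₋=(10.2752,-5.7467) cross=-57.255
θ=356°:   branch + wants cross > 0 → take C=(10.1156,5.6964) (cross=57.255)
θ=356°: ex = (C−B)/|BC| = (0.8120,0.5836); ey = (-0.5836,0.8120)
θ=356°: P = B + 2.26·ex + -1.95·ey = (4.9684,-0.4041)

θ=298°: 3.92 -1.74
θ=315°: 4.40 -1.40
θ=321°: 4.54 -1.26
θ=356°: 4.97 -0.40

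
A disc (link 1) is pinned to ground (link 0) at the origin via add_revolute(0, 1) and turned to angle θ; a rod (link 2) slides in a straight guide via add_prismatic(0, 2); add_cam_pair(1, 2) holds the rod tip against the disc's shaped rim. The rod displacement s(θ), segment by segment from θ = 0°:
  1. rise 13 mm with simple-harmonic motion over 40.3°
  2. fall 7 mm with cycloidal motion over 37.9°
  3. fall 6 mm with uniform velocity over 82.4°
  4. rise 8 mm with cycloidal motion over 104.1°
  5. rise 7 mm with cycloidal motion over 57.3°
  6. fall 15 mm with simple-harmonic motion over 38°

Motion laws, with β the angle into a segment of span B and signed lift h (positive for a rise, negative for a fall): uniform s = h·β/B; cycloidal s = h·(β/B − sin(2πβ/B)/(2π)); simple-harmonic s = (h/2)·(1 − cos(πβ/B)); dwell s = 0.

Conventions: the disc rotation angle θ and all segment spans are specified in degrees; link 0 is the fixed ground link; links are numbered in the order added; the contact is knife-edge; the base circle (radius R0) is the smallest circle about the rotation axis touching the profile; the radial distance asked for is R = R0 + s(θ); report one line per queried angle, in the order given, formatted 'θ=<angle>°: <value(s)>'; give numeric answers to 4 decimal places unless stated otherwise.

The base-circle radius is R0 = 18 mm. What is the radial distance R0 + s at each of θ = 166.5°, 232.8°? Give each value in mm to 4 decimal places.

segment 1 (0° to 40.3°, simple-harmonic, h = 13) is passed completely: s = 0.0000 + (13) = 13.0000
segment 2 (40.3° to 78.2°, cycloidal, h = -7) is passed completely: s = 13.0000 + (-7) = 6.0000
segment 3 (78.2° to 160.6°, uniform, h = -6) is passed completely: s = 6.0000 + (-6) = 0.0000
θ = 166.5° falls in segment 4 (160.6° to 264.7°, cycloidal, h = 8): β = 166.5 − 160.6 = 5.9°, B = 104.1°; Δs = 8·(0.0567 − sin(2π·0.0567)/(2π)) = 0.0095; s = 0.0000 + 0.0095 = 0.0095
θ = 232.8° falls in segment 4 (160.6° to 264.7°, cycloidal, h = 8): β = 232.8 − 160.6 = 72.2°, B = 104.1°; Δs = 8·(0.6936 − sin(2π·0.6936)/(2π)) = 6.7425; s = 0.0000 + 6.7425 = 6.7425
θ=166.5°: R = R0 + s = 18 + 0.0095 = 18.0095
θ=232.8°: R = R0 + s = 18 + 6.7425 = 24.7425

θ=166.5°: 18.0095
θ=232.8°: 24.7425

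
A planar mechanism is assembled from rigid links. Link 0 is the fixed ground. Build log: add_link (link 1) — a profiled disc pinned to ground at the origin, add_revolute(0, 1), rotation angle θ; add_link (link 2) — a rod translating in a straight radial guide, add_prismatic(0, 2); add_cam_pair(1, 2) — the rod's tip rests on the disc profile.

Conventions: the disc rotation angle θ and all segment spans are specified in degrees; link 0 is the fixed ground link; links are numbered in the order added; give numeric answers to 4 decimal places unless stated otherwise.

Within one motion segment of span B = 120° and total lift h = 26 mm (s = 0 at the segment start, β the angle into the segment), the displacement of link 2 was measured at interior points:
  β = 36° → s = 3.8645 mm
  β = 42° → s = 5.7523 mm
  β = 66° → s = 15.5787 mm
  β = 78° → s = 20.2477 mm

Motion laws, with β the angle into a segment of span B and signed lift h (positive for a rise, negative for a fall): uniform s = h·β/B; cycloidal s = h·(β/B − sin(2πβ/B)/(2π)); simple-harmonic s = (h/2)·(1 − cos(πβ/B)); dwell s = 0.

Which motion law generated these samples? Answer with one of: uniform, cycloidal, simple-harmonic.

candidates at β/B = r: uniform s = h·r (linear in β); cycloidal s = h·(r − sin(2πr)/(2π)); simple-harmonic s = (h/2)(1 − cos(πr))
β=36°: printed 3.8645 | uniform 7.8000, cycloidal 3.8645, simple-harmonic 5.3588
β=42°: printed 5.7523 | uniform 9.1000, cycloidal 5.7523, simple-harmonic 7.0981
β=66°: printed 15.5787 | uniform 14.3000, cycloidal 15.5787, simple-harmonic 15.0336
β=78°: printed 20.2477 | uniform 16.9000, cycloidal 20.2477, simple-harmonic 18.9019
only one law matches every sample → cycloidal

cycloidal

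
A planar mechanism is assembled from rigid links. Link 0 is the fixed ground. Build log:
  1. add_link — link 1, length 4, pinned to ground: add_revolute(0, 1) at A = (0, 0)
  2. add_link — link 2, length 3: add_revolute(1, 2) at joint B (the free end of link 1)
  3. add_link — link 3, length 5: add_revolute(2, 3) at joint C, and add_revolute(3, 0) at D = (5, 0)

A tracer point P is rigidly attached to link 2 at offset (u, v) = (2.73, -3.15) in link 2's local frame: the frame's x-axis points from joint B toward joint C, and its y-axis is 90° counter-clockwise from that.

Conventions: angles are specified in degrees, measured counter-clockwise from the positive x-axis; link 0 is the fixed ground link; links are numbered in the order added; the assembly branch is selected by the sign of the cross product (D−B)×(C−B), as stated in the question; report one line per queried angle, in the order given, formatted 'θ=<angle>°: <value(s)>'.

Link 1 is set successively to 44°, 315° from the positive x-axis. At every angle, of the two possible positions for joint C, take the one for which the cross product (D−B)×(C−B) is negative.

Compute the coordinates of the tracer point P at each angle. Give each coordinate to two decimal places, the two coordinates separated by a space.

A=(0,0), D=(5.00,0)
θ=44°: B = A + 4.00·(cos44°, sin44°) = (2.8774, 2.7786)
θ=44°: |BD| = 3.4966
θ=44°: circle(B,3.00) ∩ circle(D,5.00): a=-0.5396, h=2.9511
θ=44°:   candidates: C₊=(4.8949,4.9989) cross=10.319; C₋=(0.2047,1.4160) cross=-10.319
θ=44°:   branch - wants cross < 0 → take C=(0.2047,1.4160) (cross=-10.319)
θ=44°: ex = (C−B)/|BC| = (-0.8909,-0.4542); ey = (0.4542,-0.8909)
θ=44°: P = B + 2.73·ex + -3.15·ey = (-0.9856,4.3449)
θ=315°: B = A + 4.00·(cos315°, sin315°) = (2.8284, -2.8284)
θ=315°: |BD| = 3.5659
θ=315°: circle(B,3.00) ∩ circle(D,5.00): a=-0.4605, h=2.9644
θ=315°:   candidates: C₊=(0.1966,-1.3884) cross=10.571; C₋=(4.8993,-4.9990) cross=-10.571
θ=315°:   branch - wants cross < 0 → take C=(4.8993,-4.9990) (cross=-10.571)
θ=315°: ex = (C−B)/|BC| = (0.6903,-0.7235); ey = (0.7235,0.6903)
θ=315°: P = B + 2.73·ex + -3.15·ey = (2.4339,-6.9781)

θ=44°: -0.99 4.34
θ=315°: 2.43 -6.98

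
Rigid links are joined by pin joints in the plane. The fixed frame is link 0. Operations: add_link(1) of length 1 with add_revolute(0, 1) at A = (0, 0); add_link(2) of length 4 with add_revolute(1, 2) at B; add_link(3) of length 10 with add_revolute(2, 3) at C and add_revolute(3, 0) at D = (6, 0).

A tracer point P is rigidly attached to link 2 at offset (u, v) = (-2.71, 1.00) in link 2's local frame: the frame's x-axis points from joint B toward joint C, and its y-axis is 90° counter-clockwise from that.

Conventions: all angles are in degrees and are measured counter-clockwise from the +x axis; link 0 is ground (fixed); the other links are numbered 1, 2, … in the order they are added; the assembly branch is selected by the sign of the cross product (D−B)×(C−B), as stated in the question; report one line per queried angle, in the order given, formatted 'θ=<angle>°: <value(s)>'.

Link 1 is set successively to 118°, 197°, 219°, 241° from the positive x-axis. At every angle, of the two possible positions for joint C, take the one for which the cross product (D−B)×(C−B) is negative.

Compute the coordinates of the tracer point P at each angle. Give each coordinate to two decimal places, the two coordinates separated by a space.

A=(0,0), D=(6.00,0)
θ=118°: B = A + 1.00·(cos118°, sin118°) = (-0.4695, 0.8829)
θ=118°: |BD| = 6.5294
θ=118°: circle(B,4.00) ∩ circle(D,10.00): a=-3.1677, h=2.4425
θ=118°:   candidates: C₊=(-3.2778,3.7314) cross=15.948; C₋=(-3.9383,-1.1088) cross=-15.948
θ=118°:   branch - wants cross < 0 → take C=(-3.9383,-1.1088) (cross=-15.948)
θ=118°: ex = (C−B)/|BC| = (-0.8672,-0.4979); ey = (0.4979,-0.8672)
θ=118°: P = B + -2.71·ex + 1.00·ey = (2.3786,1.3651)
θ=197°: B = A + 1.00·(cos197°, sin197°) = (-0.9563, -0.2924)
θ=197°: |BD| = 6.9624
θ=197°: circle(B,4.00) ∩ circle(D,10.00): a=-2.5511, h=3.0809
θ=197°:   candidates: C₊=(-3.6346,2.6786) cross=21.450; C₋=(-3.3758,-3.4776) cross=-21.450
θ=197°:   branch - wants cross < 0 → take C=(-3.3758,-3.4776) (cross=-21.450)
θ=197°: ex = (C−B)/|BC| = (-0.6049,-0.7963); ey = (0.7963,-0.6049)
θ=197°: P = B + -2.71·ex + 1.00·ey = (1.4792,1.2608)
θ=219°: B = A + 1.00·(cos219°, sin219°) = (-0.7771, -0.6293)
θ=219°: |BD| = 6.8063
θ=219°: circle(B,4.00) ∩ circle(D,10.00): a=-2.7676, h=2.8880
θ=219°:   candidates: C₊=(-3.7999,1.9904) cross=19.656; C₋=(-3.2659,-3.7608) cross=-19.656
θ=219°:   branch - wants cross < 0 → take C=(-3.2659,-3.7608) (cross=-19.656)
θ=219°: ex = (C−B)/|BC| = (-0.6222,-0.7829); ey = (0.7829,-0.6222)
θ=219°: P = B + -2.71·ex + 1.00·ey = (1.6918,0.8701)
θ=241°: B = A + 1.00·(cos241°, sin241°) = (-0.4848, -0.8746)
θ=241°: |BD| = 6.5435
θ=241°: circle(B,4.00) ∩ circle(D,10.00): a=-3.1468, h=2.4693
θ=241°:   candidates: C₊=(-3.9334,1.1520) cross=16.158; C₋=(-3.2733,-3.7424) cross=-16.158
θ=241°:   branch - wants cross < 0 → take C=(-3.2733,-3.7424) (cross=-16.158)
θ=241°: ex = (C−B)/|BC| = (-0.6971,-0.7169); ey = (0.7169,-0.6971)
θ=241°: P = B + -2.71·ex + 1.00·ey = (2.1214,0.3712)

θ=118°: 2.38 1.37
θ=197°: 1.48 1.26
θ=219°: 1.69 0.87
θ=241°: 2.12 0.37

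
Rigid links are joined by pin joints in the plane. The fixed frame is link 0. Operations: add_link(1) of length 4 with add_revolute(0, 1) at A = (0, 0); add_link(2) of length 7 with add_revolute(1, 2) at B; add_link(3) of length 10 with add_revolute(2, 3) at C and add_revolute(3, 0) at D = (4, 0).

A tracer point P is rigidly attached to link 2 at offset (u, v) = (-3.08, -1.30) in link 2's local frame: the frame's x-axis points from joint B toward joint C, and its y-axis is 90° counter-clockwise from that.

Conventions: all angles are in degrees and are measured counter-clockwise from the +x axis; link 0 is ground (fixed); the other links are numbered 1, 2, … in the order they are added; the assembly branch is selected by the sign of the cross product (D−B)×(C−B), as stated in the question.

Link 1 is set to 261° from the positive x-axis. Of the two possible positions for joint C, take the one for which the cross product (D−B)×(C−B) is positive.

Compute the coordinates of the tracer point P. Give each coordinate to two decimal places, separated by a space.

A=(0,0), D=(4.00,0)
B = A + 4.00·(cos261°, sin261°) = (-0.6257, -3.9508)
|BD| = 6.0832
circle(B,7.00) ∩ circle(D,10.00): a=-1.1502, h=6.9049
  candidates: C₊=(-5.9847,0.5527) cross=42.004; C₋=(2.9840,-9.9483) cross=-42.004
  branch + wants cross > 0 → take C=(-5.9847,0.5527) (cross=42.004)
ex = (C−B)/|BC| = (-0.7656,0.6434); ey = (-0.6434,-0.7656)
P = B + -3.08·ex + -1.30·ey = (2.5686,-4.9370)

2.57 -4.94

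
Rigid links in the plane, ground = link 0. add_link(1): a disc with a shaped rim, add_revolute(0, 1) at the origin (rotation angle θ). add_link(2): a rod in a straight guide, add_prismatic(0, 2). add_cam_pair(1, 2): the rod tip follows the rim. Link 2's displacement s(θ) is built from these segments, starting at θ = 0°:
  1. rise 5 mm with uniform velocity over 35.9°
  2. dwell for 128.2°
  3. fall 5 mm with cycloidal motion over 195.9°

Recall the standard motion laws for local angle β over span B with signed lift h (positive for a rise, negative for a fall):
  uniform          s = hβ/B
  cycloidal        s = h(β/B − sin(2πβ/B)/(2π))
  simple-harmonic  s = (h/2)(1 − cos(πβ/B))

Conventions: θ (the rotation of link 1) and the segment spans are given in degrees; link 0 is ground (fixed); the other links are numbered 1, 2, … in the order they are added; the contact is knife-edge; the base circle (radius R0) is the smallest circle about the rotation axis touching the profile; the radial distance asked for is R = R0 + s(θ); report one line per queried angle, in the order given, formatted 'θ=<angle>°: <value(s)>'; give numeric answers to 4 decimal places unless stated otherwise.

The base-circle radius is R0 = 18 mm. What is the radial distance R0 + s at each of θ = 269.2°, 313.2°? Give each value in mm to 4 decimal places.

segment 1 (0° to 35.9°, uniform, h = 5) is passed completely: s = 0.0000 + (5) = 5.0000
segment 2 (35.9° to 164.1°, dwell): s unchanged at 5.0000
θ = 269.2° falls in segment 3 (164.1° to 360°, cycloidal, h = -5): β = 269.2 − 164.1 = 105.1°, B = 195.9°; Δs = -5·(0.5365 − sin(2π·0.5365)/(2π)) = -2.8634; s = 5.0000 − 2.8634 = 2.1366
θ = 313.2° falls in segment 3 (164.1° to 360°, cycloidal, h = -5): β = 313.2 − 164.1 = 149.1°, B = 195.9°; Δs = -5·(0.7611 − sin(2π·0.7611)/(2π)) = -4.5994; s = 5.0000 − 4.5994 = 0.4006
θ=269.2°: R = R0 + s = 18 + 2.1366 = 20.1366
θ=313.2°: R = R0 + s = 18 + 0.4006 = 18.4006

θ=269.2°: 20.1366
θ=313.2°: 18.4006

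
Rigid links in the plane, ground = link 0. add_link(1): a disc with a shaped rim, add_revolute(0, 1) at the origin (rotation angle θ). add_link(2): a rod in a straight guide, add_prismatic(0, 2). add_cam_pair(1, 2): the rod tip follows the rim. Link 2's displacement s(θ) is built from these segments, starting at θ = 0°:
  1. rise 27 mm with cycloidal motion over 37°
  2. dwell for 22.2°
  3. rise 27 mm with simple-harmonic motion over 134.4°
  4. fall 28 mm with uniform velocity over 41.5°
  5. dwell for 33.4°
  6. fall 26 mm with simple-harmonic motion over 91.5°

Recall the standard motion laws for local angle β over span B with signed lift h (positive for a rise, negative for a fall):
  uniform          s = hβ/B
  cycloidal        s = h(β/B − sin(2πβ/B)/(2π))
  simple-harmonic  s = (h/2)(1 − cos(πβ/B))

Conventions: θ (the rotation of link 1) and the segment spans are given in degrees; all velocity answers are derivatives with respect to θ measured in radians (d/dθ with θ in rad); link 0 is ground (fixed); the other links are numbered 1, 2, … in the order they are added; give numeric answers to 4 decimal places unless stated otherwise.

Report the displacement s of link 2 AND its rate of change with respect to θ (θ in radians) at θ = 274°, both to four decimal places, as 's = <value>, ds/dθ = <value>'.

segment 1 (0° to 37°, cycloidal, h = 27) is passed completely: s = 0.0000 + (27) = 27.0000
segment 2 (37° to 59.2°, dwell): s unchanged at 27.0000
segment 3 (59.2° to 193.6°, simple-harmonic, h = 27) is passed completely: s = 27.0000 + (27) = 54.0000
segment 4 (193.6° to 235.1°, uniform, h = -28) is passed completely: s = 54.0000 + (-28) = 26.0000
segment 5 (235.1° to 268.5°, dwell): s unchanged at 26.0000
θ = 274° falls in segment 6 (268.5° to 360°, simple-harmonic, h = -26): β = 274 − 268.5 = 5.5°, B = 91.5°; Δs = -26/2·(1 − cos(π·0.0601)) = -0.2311; s = 26.0000 − 0.2311 = 25.7689
velocity in seg [268.5°–360°] (simple-harmonic), θ in radians: β = 5.5° = 0.0960 rad, B = 91.5° = 1.5970 rad; ds/dθ = (πh/(2B)) sin(πβ/B) = (π·(-26)/(2·1.5970)) sin(π·0.0601) = -4.800672 mm/rad

s = 25.7689, ds/dθ = -4.8007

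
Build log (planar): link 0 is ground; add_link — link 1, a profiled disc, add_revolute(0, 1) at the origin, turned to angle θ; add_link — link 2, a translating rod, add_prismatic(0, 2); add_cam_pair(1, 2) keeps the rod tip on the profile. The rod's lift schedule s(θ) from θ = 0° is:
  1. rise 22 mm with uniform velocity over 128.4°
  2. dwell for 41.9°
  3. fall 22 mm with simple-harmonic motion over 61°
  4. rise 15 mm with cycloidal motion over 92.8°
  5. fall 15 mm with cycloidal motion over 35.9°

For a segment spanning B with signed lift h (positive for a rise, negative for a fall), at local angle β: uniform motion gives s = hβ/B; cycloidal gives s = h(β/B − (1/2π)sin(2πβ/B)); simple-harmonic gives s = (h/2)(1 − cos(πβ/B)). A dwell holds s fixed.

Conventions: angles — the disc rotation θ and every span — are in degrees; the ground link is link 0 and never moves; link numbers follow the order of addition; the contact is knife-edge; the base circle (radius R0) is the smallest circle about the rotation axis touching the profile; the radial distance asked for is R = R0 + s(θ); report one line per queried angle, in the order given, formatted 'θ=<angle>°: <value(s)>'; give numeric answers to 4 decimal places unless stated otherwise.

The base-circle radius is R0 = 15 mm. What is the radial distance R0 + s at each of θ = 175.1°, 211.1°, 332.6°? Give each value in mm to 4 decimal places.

seg 1 [0°–128.4°] uniform, h=22: full span → s += 22 → s = 22.0000
seg 2 [128.4°–170.3°] dwell: s stays 22.0000
seg 3 [170.3°–231.3°] simple-harmonic, h=-22: θ=175.1° here. β=4.8, B=61. -22/2·(1 − cos(π·0.0787)) = -0.3344 → s = 21.6656
seg 3 [170.3°–231.3°] simple-harmonic, h=-22: θ=211.1° here. β=40.8, B=61. -22/2·(1 − cos(π·0.6689)) = -16.5653 → s = 5.4347
seg 3 [170.3°–231.3°] simple-harmonic, h=-22: full span → s += -22 → s = 0.0000
seg 4 [231.3°–324.1°] cycloidal, h=15: full span → s += 15 → s = 15.0000
seg 5 [324.1°–360°] cycloidal, h=-15: θ=332.6° here. β=8.5, B=35.9. -15·(0.2368 − sin(2π·0.2368)/(2π)) = -1.1725 → s = 13.8275
θ=175.1°: R = R0 + s = 15 + 21.6656 = 36.6656
θ=211.1°: R = R0 + s = 15 + 5.4347 = 20.4347
θ=332.6°: R = R0 + s = 15 + 13.8275 = 28.8275

θ=175.1°: 36.6656
θ=211.1°: 20.4347
θ=332.6°: 28.8275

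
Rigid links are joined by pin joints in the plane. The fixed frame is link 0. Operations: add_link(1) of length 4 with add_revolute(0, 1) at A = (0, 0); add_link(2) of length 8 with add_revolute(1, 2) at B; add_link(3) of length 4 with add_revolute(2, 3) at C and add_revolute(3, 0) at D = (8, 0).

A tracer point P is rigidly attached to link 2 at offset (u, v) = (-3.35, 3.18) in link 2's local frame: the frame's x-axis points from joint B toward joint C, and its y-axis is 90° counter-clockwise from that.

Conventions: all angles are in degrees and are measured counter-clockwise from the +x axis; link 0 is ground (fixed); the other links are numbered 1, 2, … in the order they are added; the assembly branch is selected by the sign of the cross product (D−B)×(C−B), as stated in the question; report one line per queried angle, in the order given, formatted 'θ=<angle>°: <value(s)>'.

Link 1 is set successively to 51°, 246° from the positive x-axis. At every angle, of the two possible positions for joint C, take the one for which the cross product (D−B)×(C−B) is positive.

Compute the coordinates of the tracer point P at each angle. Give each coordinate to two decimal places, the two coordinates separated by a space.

A=(0,0), D=(8.00,0)
θ=51°: B = A + 4.00·(cos51°, sin51°) = (2.5173, 3.1086)
θ=51°: |BD| = 6.3027
θ=51°: circle(B,8.00) ∩ circle(D,4.00): a=6.9592, h=3.9457
θ=51°:   candidates: C₊=(10.5173,3.1086) cross=24.869; C₋=(6.6251,-3.7563) cross=-24.869
θ=51°:   branch + wants cross > 0 → take C=(10.5173,3.1086) (cross=24.869)
θ=51°: ex = (C−B)/|BC| = (1.0000,0.0000); ey = (-0.0000,1.0000)
θ=51°: P = B + -3.35·ex + 3.18·ey = (-0.8327,6.2886)
θ=246°: B = A + 4.00·(cos246°, sin246°) = (-1.6269, -3.6542)
θ=246°: |BD| = 10.2971
θ=246°: circle(B,8.00) ∩ circle(D,4.00): a=7.4793, h=2.8390
θ=246°:   candidates: C₊=(4.3581,1.6542) cross=29.233; C₋=(6.3731,-3.6542) cross=-29.233
θ=246°:   branch + wants cross > 0 → take C=(4.3581,1.6542) (cross=29.233)
θ=246°: ex = (C−B)/|BC| = (0.7481,0.6636); ey = (-0.6636,0.7481)
θ=246°: P = B + -3.35·ex + 3.18·ey = (-6.2433,-3.4980)

θ=51°: -0.83 6.29
θ=246°: -6.24 -3.50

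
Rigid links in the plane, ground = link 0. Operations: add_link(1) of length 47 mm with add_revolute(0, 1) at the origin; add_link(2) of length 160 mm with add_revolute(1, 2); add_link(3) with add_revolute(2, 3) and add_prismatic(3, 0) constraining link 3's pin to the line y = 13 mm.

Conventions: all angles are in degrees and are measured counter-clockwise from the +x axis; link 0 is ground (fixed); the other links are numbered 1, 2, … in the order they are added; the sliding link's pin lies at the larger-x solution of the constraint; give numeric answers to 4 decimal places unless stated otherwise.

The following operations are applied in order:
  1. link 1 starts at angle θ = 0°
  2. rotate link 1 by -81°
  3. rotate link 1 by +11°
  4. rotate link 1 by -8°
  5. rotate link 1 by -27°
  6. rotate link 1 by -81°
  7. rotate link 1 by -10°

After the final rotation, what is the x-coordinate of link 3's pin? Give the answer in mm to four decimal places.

geometry: r = 47 mm, L = 160 mm, e = 13 mm; θ starts at 0°
rotate link 1 by -81°: θ ← 0° -81° = -81°
rotate link 1 by +11°: θ ← -81° +11° = -70°
rotate link 1 by -8°: θ ← -70° -8° = -78°
rotate link 1 by -27°: θ ← -78° -27° = -105°
rotate link 1 by -81°: θ ← -105° -81° = -186°
rotate link 1 by -10°: θ ← -186° -10° = -196°
crank pin P = (r cos θ, r sin θ) = (-45.179300, 12.954956)
h = r sin θ − e = 12.954956 − 13 = -0.045044
x = r cos θ + √(L² − h²) = -45.179300 + 159.999994 = 114.820694

114.8207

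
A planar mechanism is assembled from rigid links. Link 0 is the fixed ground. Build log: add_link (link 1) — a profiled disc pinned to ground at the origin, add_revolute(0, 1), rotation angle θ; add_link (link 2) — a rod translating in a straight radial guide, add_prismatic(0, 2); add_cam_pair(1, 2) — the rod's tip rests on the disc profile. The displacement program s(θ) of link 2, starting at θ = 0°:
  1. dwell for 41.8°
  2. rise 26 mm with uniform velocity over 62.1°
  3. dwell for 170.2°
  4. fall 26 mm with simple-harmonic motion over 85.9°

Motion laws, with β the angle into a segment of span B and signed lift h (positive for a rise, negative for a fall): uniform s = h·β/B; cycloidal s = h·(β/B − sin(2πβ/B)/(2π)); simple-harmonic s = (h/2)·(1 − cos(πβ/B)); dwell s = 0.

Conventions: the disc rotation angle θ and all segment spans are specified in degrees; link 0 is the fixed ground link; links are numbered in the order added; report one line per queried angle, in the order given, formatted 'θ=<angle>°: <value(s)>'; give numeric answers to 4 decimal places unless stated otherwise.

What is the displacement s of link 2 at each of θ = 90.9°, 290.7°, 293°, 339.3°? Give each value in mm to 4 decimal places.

seg 1 [0°–41.8°] dwell: s stays 0.0000
seg 2 [41.8°–103.9°] uniform, h=26: θ=90.9° here. β=49.1, B=62.1. 26·49.1/62.1 = 20.5572 → s = 20.5572
seg 2 [41.8°–103.9°] uniform, h=26: full span → s += 26 → s = 26.0000
seg 3 [103.9°–274.1°] dwell: s stays 26.0000
seg 4 [274.1°–360°] simple-harmonic, h=-26: θ=290.7° here. β=16.6, B=85.9. -26/2·(1 − cos(π·0.1932)) = -2.3231 → s = 23.6769
seg 4 [274.1°–360°] simple-harmonic, h=-26: θ=293° here. β=18.9, B=85.9. -26/2·(1 − cos(π·0.2200)) = -2.9839 → s = 23.0161
seg 4 [274.1°–360°] simple-harmonic, h=-26: θ=339.3° here. β=65.2, B=85.9. -26/2·(1 − cos(π·0.7590)) = -22.4492 → s = 3.5508

θ=90.9°: 20.5572
θ=290.7°: 23.6769
θ=293°: 23.0161
θ=339.3°: 3.5508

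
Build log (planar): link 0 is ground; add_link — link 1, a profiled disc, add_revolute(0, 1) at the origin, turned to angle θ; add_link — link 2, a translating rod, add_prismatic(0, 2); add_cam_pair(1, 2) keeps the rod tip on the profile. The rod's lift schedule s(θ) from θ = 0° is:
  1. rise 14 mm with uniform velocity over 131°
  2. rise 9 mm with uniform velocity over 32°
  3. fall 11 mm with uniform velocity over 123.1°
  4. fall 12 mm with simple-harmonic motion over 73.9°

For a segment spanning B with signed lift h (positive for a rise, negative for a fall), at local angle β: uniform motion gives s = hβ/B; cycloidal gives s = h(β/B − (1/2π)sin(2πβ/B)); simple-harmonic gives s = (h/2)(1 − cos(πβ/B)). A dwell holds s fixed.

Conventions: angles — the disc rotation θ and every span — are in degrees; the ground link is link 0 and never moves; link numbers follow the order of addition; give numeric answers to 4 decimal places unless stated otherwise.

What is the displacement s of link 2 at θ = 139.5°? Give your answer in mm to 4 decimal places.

seg 1 [0°–131°] uniform, h=14: full span → s += 14 → s = 14.0000
seg 2 [131°–163°] uniform, h=9: θ=139.5° here. β=8.5, B=32. 9·8.5/32 = 2.3906 → s = 16.3906

16.3906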